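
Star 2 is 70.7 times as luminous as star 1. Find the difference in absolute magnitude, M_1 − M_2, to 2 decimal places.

M_1 − M_2 ≈ 4.62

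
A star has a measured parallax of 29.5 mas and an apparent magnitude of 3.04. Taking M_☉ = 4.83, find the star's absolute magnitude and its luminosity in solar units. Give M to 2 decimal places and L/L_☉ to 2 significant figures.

M ≈ 0.39; L/L_☉ ≈ 60

d = 1/p = 1000/29.5 mas = 33.90 pc
M = m − 5 log₁₀ d + 5 = 3.04 − 5·1.5302 + 5 = 0.389
M − M_☉ = 0.389 − 4.83 = -4.441
L/L_☉ = 10^(−0.4 × -4.441) = 59.75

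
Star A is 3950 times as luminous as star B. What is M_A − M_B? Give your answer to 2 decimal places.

Pogson: ΔM = −2.5 log₁₀(ratio) = −2.5 log₁₀(3950) = −2.5 × 3.5966 = -8.991
Star A is brighter, so it has the smaller magnitude: the difference is negative.

M_A − M_B ≈ -8.99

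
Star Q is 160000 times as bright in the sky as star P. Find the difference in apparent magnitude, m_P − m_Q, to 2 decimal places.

Pogson: Δm = −2.5 log₁₀(ratio) = −2.5 log₁₀(160000) = −2.5 × 5.2041 = -13.010
Star Q is brighter so has the smaller magnitude: m_P − m_Q is positive.

m_P − m_Q ≈ 13.01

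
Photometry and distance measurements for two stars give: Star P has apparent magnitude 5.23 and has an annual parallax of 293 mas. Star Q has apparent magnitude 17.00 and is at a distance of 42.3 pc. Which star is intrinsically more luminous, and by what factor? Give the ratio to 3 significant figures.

Star P is more luminous, by a factor of 332.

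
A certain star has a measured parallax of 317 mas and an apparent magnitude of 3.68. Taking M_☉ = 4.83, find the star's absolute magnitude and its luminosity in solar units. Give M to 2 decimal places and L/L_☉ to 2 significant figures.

M ≈ 6.19; L/L_☉ ≈ 0.29

d = 1/p = 1000/317 mas = 3.155 pc
M = m − 5 log₁₀ d + 5 = 3.68 − 5·0.4989 + 5 = 6.185
M − M_☉ = 6.185 − 4.83 = 1.355
L/L_☉ = 10^(−0.4 × 1.355) = 0.2870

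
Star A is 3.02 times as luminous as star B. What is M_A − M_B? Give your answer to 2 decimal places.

M_A − M_B ≈ -1.20

Pogson: ΔM = −2.5 log₁₀(ratio) = −2.5 log₁₀(3.02) = −2.5 × 0.4800 = -1.200
Star A is brighter, so it has the smaller magnitude: the difference is negative.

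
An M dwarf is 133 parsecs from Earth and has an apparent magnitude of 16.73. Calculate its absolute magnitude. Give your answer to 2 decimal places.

M ≈ 11.11

5 log₁₀(d/10 pc) = 5 log₁₀(133.0) − 5 = 5.619
M = m − 5 log₁₀(d/10) = 16.73 − 5.619 = 11.111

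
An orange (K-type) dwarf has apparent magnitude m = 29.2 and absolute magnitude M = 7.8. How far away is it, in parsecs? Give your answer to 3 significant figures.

Distance modulus: m − M = 29.2 − (7.8) = 21.400
m − M = 5 log₁₀ d − 5
log₁₀ d = (m − M)/5 + 1 = 5.2800
d = 10^5.2800 = 190500 pc

d ≈ 191000 pc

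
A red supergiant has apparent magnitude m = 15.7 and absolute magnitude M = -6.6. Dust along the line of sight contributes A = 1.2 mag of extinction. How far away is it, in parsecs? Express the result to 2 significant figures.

m − M = 5 log₁₀(d/10 pc) + A  ⇒  15.7 − (-6.6) − 1.2 = 5 log₁₀(d/10)
21.100 = 5 log₁₀(d/10)
log₁₀ d = (m − M − A)/5 + 1 = 5.2200
d = 10^5.2200 = 166000 pc

d ≈ 170000 pc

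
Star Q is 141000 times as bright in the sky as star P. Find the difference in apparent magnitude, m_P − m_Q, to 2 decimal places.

m_P − m_Q ≈ 12.87

Pogson: Δm = −2.5 log₁₀(ratio) = −2.5 log₁₀(141000) = −2.5 × 5.1492 = -12.873
Star Q is brighter so has the smaller magnitude: m_P − m_Q is positive.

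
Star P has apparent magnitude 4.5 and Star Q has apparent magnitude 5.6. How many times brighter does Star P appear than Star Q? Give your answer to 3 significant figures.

2.75

Δm = 4.5 − (5.6) = -1.1
Flux ratio = 10^(−0.4 Δm) = 10^(−0.4 × -1.1) = 10^0.440 = 2.754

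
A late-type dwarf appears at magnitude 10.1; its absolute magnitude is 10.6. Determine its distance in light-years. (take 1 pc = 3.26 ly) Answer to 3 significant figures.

μ = m − M = -0.500
m − M = 5 log₁₀ d − 5
log₁₀ d = (m − M)/5 + 1 = 0.9000
d = 10^0.9000 = 7.943 pc
= 25.90 ly

d ≈ 25.9 ly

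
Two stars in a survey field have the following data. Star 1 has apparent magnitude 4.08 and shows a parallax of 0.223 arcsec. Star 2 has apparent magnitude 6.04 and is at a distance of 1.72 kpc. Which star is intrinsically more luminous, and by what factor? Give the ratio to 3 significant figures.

Star 2 is more luminous, by a factor of 24200.

Star 1: d = 1/p = 1/0.223″ = 4.484 pc
Star 1: M = m − 5 log₁₀ d + 5 = 4.08 − 5·0.6517 + 5 = 5.822
Star 2: d = 1.72 kpc = 1720 pc
Star 2: M = m − 5 log₁₀ d + 5 = 6.04 − 5·3.2355 + 5 = -5.138
ΔM = M_1 − M_2 = 5.822 − (-5.138) = 10.959; smaller M is more luminous → Star 2.
L ratio = 10^(0.4 |ΔM|) = 10^4.384 = 24190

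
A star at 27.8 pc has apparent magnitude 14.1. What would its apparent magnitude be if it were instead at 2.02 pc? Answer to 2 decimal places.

m ≈ 8.41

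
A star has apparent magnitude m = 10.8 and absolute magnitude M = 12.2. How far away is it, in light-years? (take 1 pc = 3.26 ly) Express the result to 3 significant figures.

d ≈ 17.1 ly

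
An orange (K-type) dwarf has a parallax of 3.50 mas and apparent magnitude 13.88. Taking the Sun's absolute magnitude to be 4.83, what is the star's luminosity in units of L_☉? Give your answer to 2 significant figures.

d = 1/p = 1000/3.50 mas = 285.7 pc
M = m − 5 log₁₀ d + 5 = 13.88 − 5·2.4559 + 5 = 6.600
M − M_☉ = 6.600 − 4.83 = 1.770
L/L_☉ = 10^(−0.4 × 1.770) = 0.1958

L/L_☉ ≈ 0.20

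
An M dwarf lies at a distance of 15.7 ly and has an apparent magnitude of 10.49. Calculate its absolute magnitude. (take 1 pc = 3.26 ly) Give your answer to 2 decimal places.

M ≈ 12.08

d = 15.7 ly / 3.26 = 4.816 pc
5 log₁₀(d/10 pc) = 5 log₁₀(4.816) − 5 = -1.587
M = m − 5 log₁₀(d/10) = 10.49 + 1.587 = 12.077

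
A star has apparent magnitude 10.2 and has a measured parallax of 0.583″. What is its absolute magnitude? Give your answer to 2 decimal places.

d = 1/p = 1/0.583″ = 1.715 pc
5 log₁₀(d/10 pc) = 5 log₁₀(1.715) − 5 = -3.828
M = m − 5 log₁₀(d/10) = 10.2 + 3.828 = 14.028

M ≈ 14.03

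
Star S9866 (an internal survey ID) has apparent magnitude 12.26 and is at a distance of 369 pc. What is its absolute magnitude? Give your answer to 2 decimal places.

5 log₁₀(d/10 pc) = 5 log₁₀(369.0) − 5 = 7.835
M = m − 5 log₁₀(d/10) = 12.26 − 7.835 = 4.425

M ≈ 4.42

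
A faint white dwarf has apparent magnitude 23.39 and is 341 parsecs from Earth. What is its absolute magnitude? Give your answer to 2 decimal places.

M ≈ 15.73

5 log₁₀(d/10 pc) = 5 log₁₀(341.0) − 5 = 7.664
M = m − 5 log₁₀(d/10) = 23.39 − 7.664 = 15.726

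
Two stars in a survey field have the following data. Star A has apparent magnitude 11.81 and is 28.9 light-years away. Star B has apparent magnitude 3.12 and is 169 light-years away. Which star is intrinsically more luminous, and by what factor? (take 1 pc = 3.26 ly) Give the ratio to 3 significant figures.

Star A: d = 28.9 ly / 3.26 = 8.865 pc
Star A: M = m − 5 log₁₀ d + 5 = 11.81 − 5·0.9477 + 5 = 12.072
Star B: d = 169 ly / 3.26 = 51.84 pc
Star B: M = m − 5 log₁₀ d + 5 = 3.12 − 5·1.7147 + 5 = -0.453
ΔM = M_A − M_B = 12.072 − (-0.453) = 12.525; smaller M is more luminous → Star B.
L ratio = 10^(0.4 |ΔM|) = 10^5.010 = 102300

Star B is more luminous, by a factor of 102000.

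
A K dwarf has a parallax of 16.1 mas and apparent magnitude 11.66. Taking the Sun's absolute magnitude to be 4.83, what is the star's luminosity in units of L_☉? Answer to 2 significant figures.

d = 1/p = 1000/16.1 mas = 62.11 pc
M = m − 5 log₁₀ d + 5 = 11.66 − 5·1.7932 + 5 = 7.694
M − M_☉ = 7.694 − 4.83 = 2.864
L/L_☉ = 10^(−0.4 × 2.864) = 0.07151

L/L_☉ ≈ 0.072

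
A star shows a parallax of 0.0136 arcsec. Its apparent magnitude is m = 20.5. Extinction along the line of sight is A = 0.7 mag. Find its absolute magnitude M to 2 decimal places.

M ≈ 15.47

d = 1/p = 1/0.0136″ = 73.53 pc
5 log₁₀(d/10 pc) = 5 log₁₀(73.53) − 5 = 4.332
M = m − 5 log₁₀(d/10) − A = 20.5 − 4.332 − 0.7 = 15.468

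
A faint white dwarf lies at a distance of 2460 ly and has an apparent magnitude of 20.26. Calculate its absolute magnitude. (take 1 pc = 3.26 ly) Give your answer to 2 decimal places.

d = 2460 ly / 3.26 = 754.6 pc
5 log₁₀(d/10 pc) = 5 log₁₀(754.6) − 5 = 9.389
M = m − 5 log₁₀(d/10) = 20.26 − 9.389 = 10.871

M ≈ 10.87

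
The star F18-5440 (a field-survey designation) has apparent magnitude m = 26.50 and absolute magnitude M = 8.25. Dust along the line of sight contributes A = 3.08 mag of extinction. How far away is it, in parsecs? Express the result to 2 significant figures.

m − M = 5 log₁₀(d/10 pc) + A  ⇒  26.50 − (8.25) − 3.08 = 5 log₁₀(d/10)
15.170 = 5 log₁₀(d/10)
log₁₀ d = (m − M − A)/5 + 1 = 4.0340
d = 10^4.0340 = 10810 pc

d ≈ 11000 pc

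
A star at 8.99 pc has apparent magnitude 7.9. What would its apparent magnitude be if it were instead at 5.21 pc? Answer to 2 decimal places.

m ≈ 6.72

Flux ∝ 1/d², so Δm = 5 log₁₀(d₂/d₁) = 5 log₁₀(5.21/8.99) = -1.185
m₂ = m₁ + Δm = 7.9 + (-1.185) = 6.715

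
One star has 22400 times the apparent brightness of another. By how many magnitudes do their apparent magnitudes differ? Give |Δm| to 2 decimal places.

|Δm| ≈ 10.88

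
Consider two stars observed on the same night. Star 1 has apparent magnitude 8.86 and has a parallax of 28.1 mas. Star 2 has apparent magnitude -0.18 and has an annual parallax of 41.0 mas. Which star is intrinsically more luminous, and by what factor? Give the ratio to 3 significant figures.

Star 2 is more luminous, by a factor of 1940.

Star 1: p = 28.1 mas = 0.0281″ → d = 1/p = 35.59 pc
Star 1: M = m − 5 log₁₀ d + 5 = 8.86 − 5·1.5513 + 5 = 6.104
Star 2: p = 41.0 mas = 0.0410″ → d = 1/p = 24.39 pc
Star 2: M = m − 5 log₁₀ d + 5 = -0.18 − 5·1.3872 + 5 = -2.116
ΔM = M_1 − M_2 = 6.104 − (-2.116) = 8.220; smaller M is more luminous → Star 2.
L ratio = 10^(0.4 |ΔM|) = 10^3.288 = 1940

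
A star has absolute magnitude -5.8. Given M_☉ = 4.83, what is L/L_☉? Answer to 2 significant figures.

M − M_☉ = -5.8 − 4.83 = -10.630
L/L_☉ = 10^(−0.4 (M − M_☉)) = 10^4.252 = 17860

L/L_☉ ≈ 18000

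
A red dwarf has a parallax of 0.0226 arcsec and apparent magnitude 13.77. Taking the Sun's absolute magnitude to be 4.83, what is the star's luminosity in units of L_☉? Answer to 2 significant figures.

L/L_☉ ≈ 5.2×10^-3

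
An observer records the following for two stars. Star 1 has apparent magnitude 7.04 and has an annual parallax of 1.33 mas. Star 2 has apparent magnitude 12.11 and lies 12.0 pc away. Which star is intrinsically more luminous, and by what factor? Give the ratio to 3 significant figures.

Star 1: p = 1.33 mas = 1.33×10^-3″ → d = 1/p = 751.9 pc
Star 1: M = m − 5 log₁₀ d + 5 = 7.04 − 5·2.8761 + 5 = -2.341
Star 2: M = m − 5 log₁₀ d + 5 = 12.11 − 5·1.0792 + 5 = 11.714
ΔM = M_1 − M_2 = -2.341 − (11.714) = -14.055; smaller M is more luminous → Star 1.
L ratio = 10^(0.4 |ΔM|) = 10^5.622 = 418700

Star 1 is more luminous, by a factor of 419000.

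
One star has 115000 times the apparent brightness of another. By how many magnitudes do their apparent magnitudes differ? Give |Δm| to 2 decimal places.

Pogson: Δm = −2.5 log₁₀(ratio) = −2.5 log₁₀(115000) = −2.5 × 5.0607 = -12.652

|Δm| ≈ 12.65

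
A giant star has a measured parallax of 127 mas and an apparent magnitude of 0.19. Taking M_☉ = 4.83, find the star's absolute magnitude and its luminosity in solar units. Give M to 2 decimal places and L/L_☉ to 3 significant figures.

M ≈ 0.71; L/L_☉ ≈ 44.5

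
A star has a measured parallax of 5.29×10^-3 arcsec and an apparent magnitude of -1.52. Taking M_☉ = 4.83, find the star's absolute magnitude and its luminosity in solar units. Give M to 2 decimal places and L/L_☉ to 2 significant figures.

M ≈ -7.90; L/L_☉ ≈ 120000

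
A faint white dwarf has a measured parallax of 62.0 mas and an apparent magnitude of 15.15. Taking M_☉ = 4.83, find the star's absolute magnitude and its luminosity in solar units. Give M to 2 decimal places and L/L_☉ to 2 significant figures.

M ≈ 14.11; L/L_☉ ≈ 1.9×10^-4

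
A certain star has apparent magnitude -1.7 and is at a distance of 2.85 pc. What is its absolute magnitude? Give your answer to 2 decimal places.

5 log₁₀(d/10 pc) = 5 log₁₀(2.850) − 5 = -2.726
M = m − 5 log₁₀(d/10) = -1.7 + 2.726 = 1.026

M ≈ 1.03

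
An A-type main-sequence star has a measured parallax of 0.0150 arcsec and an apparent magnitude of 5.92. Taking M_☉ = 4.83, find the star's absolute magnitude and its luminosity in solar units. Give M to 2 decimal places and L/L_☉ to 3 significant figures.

d = 1/p = 1/0.0150″ = 66.67 pc
M = m − 5 log₁₀ d + 5 = 5.92 − 5·1.8239 + 5 = 1.800
M − M_☉ = 1.800 − 4.83 = -3.030
L/L_☉ = 10^(−0.4 × -3.030) = 16.29

M ≈ 1.80; L/L_☉ ≈ 16.3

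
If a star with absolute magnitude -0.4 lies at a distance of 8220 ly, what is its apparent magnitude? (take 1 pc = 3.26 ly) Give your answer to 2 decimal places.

d = 8220 ly / 3.26 = 2521 pc
m = M + 5 log₁₀ d − 5 = -0.4 + 5·3.4017 − 5 = 11.608

m ≈ 11.61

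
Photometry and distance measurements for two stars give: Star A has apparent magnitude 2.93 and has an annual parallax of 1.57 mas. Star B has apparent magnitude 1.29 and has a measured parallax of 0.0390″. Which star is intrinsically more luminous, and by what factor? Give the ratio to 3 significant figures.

Star A: p = 1.57 mas = 1.57×10^-3″ → d = 1/p = 636.9 pc
Star A: M = m − 5 log₁₀ d + 5 = 2.93 − 5·2.8041 + 5 = -6.091
Star B: d = 1/p = 1/0.0390″ = 25.64 pc
Star B: M = m − 5 log₁₀ d + 5 = 1.29 − 5·1.4089 + 5 = -0.755
ΔM = M_A − M_B = -6.091 − (-0.755) = -5.336; smaller M is more luminous → Star A.
L ratio = 10^(0.4 |ΔM|) = 10^2.134 = 136.2

Star A is more luminous, by a factor of 136.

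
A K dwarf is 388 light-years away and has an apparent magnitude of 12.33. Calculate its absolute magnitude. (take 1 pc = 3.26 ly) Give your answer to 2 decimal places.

M ≈ 6.95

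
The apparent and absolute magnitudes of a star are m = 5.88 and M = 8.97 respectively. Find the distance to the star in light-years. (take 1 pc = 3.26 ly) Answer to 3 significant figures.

Distance modulus: m − M = 5.88 − (8.97) = -3.090
m − M = 5 log₁₀ d − 5
log₁₀ d = (m − M)/5 + 1 = 0.3820
d = 10^0.3820 = 2.410 pc
= 7.856 ly

d ≈ 7.86 ly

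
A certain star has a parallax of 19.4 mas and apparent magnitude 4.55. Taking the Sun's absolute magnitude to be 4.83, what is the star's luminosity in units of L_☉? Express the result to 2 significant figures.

d = 1/p = 1000/19.4 mas = 51.55 pc
M = m − 5 log₁₀ d + 5 = 4.55 − 5·1.7122 + 5 = 0.989
M − M_☉ = 0.989 − 4.83 = -3.841
L/L_☉ = 10^(−0.4 × -3.841) = 34.39

L/L_☉ ≈ 34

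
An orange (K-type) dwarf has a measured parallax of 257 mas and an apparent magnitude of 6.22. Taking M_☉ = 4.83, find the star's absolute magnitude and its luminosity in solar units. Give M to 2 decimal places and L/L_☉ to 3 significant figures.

d = 1/p = 1000/257 mas = 3.891 pc
M = m − 5 log₁₀ d + 5 = 6.22 − 5·0.5901 + 5 = 8.270
M − M_☉ = 8.270 − 4.83 = 3.440
L/L_☉ = 10^(−0.4 × 3.440) = 0.04209

M ≈ 8.27; L/L_☉ ≈ 0.0421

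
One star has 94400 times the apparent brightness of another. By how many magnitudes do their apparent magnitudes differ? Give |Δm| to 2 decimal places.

Pogson: Δm = −2.5 log₁₀(ratio) = −2.5 log₁₀(94400) = −2.5 × 4.9750 = -12.437

|Δm| ≈ 12.44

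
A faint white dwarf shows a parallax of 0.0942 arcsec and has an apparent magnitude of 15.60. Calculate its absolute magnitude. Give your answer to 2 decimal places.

M ≈ 15.47

d = 1/p = 1/0.0942″ = 10.62 pc
5 log₁₀(d/10 pc) = 5 log₁₀(10.62) − 5 = 0.130
M = m − 5 log₁₀(d/10) = 15.60 − 0.130 = 15.470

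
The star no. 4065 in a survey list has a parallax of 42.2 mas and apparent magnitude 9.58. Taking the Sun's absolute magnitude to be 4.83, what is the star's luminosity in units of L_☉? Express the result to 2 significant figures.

d = 1/p = 1000/42.2 mas = 23.70 pc
M = m − 5 log₁₀ d + 5 = 9.58 − 5·1.3747 + 5 = 7.707
M − M_☉ = 7.707 − 4.83 = 2.877
L/L_☉ = 10^(−0.4 × 2.877) = 0.07069

L/L_☉ ≈ 0.071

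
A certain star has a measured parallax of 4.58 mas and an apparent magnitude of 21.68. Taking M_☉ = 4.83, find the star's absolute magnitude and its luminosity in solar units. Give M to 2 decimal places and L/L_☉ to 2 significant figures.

d = 1/p = 1000/4.58 mas = 218.3 pc
M = m − 5 log₁₀ d + 5 = 21.68 − 5·2.3391 + 5 = 14.984
M − M_☉ = 14.984 − 4.83 = 10.154
L/L_☉ = 10^(−0.4 × 10.154) = 8.675×10^-5

M ≈ 14.98; L/L_☉ ≈ 8.7×10^-5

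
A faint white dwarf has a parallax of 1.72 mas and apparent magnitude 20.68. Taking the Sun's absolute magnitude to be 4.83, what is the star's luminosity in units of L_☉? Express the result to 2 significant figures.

L/L_☉ ≈ 1.5×10^-3

d = 1/p = 1000/1.72 mas = 581.4 pc
M = m − 5 log₁₀ d + 5 = 20.68 − 5·2.7645 + 5 = 11.858
M − M_☉ = 11.858 − 4.83 = 7.028
L/L_☉ = 10^(−0.4 × 7.028) = 1.545×10^-3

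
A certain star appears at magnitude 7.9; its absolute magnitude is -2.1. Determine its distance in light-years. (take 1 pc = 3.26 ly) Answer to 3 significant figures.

Distance modulus: m − M = 7.9 − (-2.1) = 10.000
m − M = 5 log₁₀ d − 5
log₁₀ d = (m − M)/5 + 1 = 3.0000
d = 10^3.0000 = 1000 pc
= 3260 ly

d ≈ 3260 ly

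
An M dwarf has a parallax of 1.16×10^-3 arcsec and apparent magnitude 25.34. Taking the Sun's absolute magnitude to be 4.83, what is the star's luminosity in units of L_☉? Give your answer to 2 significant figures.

d = 1/p = 1/1.16×10^-3″ = 862.1 pc
M = m − 5 log₁₀ d + 5 = 25.34 − 5·2.9355 + 5 = 15.662
M − M_☉ = 15.662 − 4.83 = 10.832
L/L_☉ = 10^(−0.4 × 10.832) = 4.646×10^-5

L/L_☉ ≈ 4.6×10^-5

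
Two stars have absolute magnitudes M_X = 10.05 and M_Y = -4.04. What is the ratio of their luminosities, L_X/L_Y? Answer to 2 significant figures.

ΔM = M_X − M_Y = 14.09
L_X/L_Y = 10^(−0.4 ΔM) = 10^-5.636 = 2.312×10^-6

L_X/L_Y ≈ 2.3×10^-6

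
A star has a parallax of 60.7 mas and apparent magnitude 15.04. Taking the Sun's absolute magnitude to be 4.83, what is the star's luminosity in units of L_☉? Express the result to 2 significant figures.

d = 1/p = 1000/60.7 mas = 16.47 pc
M = m − 5 log₁₀ d + 5 = 15.04 − 5·1.2168 + 5 = 13.956
M − M_☉ = 13.956 − 4.83 = 9.126
L/L_☉ = 10^(−0.4 × 9.126) = 2.237×10^-4

L/L_☉ ≈ 2.2×10^-4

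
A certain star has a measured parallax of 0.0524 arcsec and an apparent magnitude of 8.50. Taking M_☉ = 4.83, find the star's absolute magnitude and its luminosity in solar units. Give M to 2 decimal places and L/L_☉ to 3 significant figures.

M ≈ 7.10; L/L_☉ ≈ 0.124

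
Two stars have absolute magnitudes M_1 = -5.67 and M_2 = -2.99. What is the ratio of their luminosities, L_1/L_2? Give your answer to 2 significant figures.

L_1/L_2 ≈ 12

ΔM = M_1 − M_2 = -2.68
L_1/L_2 = 10^(−0.4 ΔM) = 10^1.072 = 11.80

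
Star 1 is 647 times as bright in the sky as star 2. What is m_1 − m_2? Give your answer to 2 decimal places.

m_1 − m_2 ≈ -7.03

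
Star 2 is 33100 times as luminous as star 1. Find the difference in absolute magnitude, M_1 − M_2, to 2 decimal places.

Pogson: ΔM = −2.5 log₁₀(ratio) = −2.5 log₁₀(33100) = −2.5 × 4.5198 = -11.300
Star 2 is brighter so has the smaller magnitude: M_1 − M_2 is positive.

M_1 − M_2 ≈ 11.30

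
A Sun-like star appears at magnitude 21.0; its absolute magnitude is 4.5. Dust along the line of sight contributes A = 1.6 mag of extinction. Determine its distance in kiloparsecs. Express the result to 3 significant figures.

d ≈ 9.55 kpc

m − M = 5 log₁₀(d/10 pc) + A  ⇒  21.0 − (4.5) − 1.6 = 5 log₁₀(d/10)
14.900 = 5 log₁₀(d/10)
log₁₀ d = (m − M − A)/5 + 1 = 3.9800
d = 10^3.9800 = 9550 pc
= 9.550 kpc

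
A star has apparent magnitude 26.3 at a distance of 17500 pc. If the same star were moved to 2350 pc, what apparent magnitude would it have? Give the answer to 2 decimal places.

m ≈ 21.94

Flux ∝ 1/d², so Δm = 5 log₁₀(d₂/d₁) = 5 log₁₀(2350/17500) = -4.360
m₂ = m₁ + Δm = 26.3 + (-4.360) = 21.940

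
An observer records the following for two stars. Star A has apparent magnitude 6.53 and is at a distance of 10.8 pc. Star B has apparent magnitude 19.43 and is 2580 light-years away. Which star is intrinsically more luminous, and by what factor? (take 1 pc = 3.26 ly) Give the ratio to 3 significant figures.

Star A is more luminous, by a factor of 26.9.

Star A: M = m − 5 log₁₀ d + 5 = 6.53 − 5·1.0334 + 5 = 6.363
Star B: d = 2580 ly / 3.26 = 791.4 pc
Star B: M = m − 5 log₁₀ d + 5 = 19.43 − 5·2.8984 + 5 = 9.938
ΔM = M_A − M_B = 6.363 − (9.938) = -3.575; smaller M is more luminous → Star A.
L ratio = 10^(0.4 |ΔM|) = 10^1.430 = 26.92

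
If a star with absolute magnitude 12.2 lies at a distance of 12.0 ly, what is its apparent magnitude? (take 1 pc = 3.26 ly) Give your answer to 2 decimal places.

d = 12.0 ly / 3.26 = 3.681 pc
m = M + 5 log₁₀ d − 5 = 12.2 + 5·0.5660 − 5 = 10.030

m ≈ 10.03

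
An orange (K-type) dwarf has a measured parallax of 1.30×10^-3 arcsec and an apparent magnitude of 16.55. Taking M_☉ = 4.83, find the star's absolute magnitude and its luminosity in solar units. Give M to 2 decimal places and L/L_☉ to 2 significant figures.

d = 1/p = 1/1.30×10^-3″ = 769.2 pc
M = m − 5 log₁₀ d + 5 = 16.55 − 5·2.8861 + 5 = 7.120
M − M_☉ = 7.120 − 4.83 = 2.290
L/L_☉ = 10^(−0.4 × 2.290) = 0.1214

M ≈ 7.12; L/L_☉ ≈ 0.12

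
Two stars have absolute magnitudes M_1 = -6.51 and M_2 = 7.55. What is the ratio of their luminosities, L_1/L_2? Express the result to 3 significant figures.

ΔM = M_1 − M_2 = -14.06
L_1/L_2 = 10^(−0.4 ΔM) = 10^5.624 = 420700

L_1/L_2 ≈ 421000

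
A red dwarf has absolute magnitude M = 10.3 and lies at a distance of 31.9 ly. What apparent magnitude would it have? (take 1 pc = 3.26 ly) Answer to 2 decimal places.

d = 31.9 ly / 3.26 = 9.785 pc
m = M + 5 log₁₀ d − 5 = 10.3 + 5·0.9906 − 5 = 10.253

m ≈ 10.25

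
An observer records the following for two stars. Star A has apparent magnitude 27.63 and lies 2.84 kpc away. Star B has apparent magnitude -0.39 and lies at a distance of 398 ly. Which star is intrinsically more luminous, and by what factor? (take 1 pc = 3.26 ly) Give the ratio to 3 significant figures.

Star A: d = 2.84 kpc = 2840 pc
Star A: M = m − 5 log₁₀ d + 5 = 27.63 − 5·3.4533 + 5 = 15.363
Star B: d = 398 ly / 3.26 = 122.1 pc
Star B: M = m − 5 log₁₀ d + 5 = -0.39 − 5·2.0867 + 5 = -5.823
ΔM = M_A − M_B = 15.363 − (-5.823) = 21.187; smaller M is more luminous → Star B.
L ratio = 10^(0.4 |ΔM|) = 10^8.475 = 2.983×10^8

Star B is more luminous, by a factor of 2.98×10^8.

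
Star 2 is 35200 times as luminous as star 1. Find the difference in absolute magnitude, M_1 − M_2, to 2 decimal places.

M_1 − M_2 ≈ 11.37

Pogson: ΔM = −2.5 log₁₀(ratio) = −2.5 log₁₀(35200) = −2.5 × 4.5465 = -11.366
Star 2 is brighter so has the smaller magnitude: M_1 − M_2 is positive.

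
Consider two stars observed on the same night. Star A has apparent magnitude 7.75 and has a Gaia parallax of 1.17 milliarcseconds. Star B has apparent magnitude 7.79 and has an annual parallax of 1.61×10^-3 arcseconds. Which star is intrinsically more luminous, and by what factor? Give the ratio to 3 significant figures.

Star A: p = 1.17 mas = 1.17×10^-3″ → d = 1/p = 854.7 pc
Star A: M = m − 5 log₁₀ d + 5 = 7.75 − 5·2.9318 + 5 = -1.909
Star B: d = 1/p = 1/1.61×10^-3″ = 621.1 pc
Star B: M = m − 5 log₁₀ d + 5 = 7.79 − 5·2.7932 + 5 = -1.176
ΔM = M_A − M_B = -1.909 − (-1.176) = -0.733; smaller M is more luminous → Star A.
L ratio = 10^(0.4 |ΔM|) = 10^0.293 = 1.965

Star A is more luminous, by a factor of 1.96.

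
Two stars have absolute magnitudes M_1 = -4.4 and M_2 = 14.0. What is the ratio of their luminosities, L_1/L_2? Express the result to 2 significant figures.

ΔM = M_1 − M_2 = -18.4
L_1/L_2 = 10^(−0.4 ΔM) = 10^7.360 = 2.291×10^7

L_1/L_2 ≈ 2.3×10^7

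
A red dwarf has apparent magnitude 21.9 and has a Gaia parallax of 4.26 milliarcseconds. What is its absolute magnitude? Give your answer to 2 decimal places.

p = 4.26 mas = 4.26×10^-3″ → d = 1/p = 234.7 pc
5 log₁₀(d/10 pc) = 5 log₁₀(234.7) − 5 = 6.853
M = m − 5 log₁₀(d/10) = 21.9 − 6.853 = 15.047

M ≈ 15.05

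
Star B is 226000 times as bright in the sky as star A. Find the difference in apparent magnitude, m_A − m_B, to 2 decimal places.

m_A − m_B ≈ 13.39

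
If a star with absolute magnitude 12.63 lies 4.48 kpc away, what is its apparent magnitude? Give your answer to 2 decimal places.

d = 4.48 kpc = 4480 pc
m = M + 5 log₁₀ d − 5 = 12.63 + 5·3.6513 − 5 = 25.886

m ≈ 25.89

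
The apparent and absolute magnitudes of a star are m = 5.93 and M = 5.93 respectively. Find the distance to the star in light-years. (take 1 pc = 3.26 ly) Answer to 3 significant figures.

d ≈ 32.6 ly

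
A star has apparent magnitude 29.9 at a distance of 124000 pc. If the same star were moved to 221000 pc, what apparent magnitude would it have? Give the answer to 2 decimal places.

m ≈ 31.15

Flux ∝ 1/d², so Δm = 5 log₁₀(d₂/d₁) = 5 log₁₀(221000/124000) = 1.255
m₂ = m₁ + Δm = 29.9 + (1.255) = 31.155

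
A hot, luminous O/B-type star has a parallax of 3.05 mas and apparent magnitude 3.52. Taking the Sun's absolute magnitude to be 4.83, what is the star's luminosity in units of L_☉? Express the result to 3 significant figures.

d = 1/p = 1000/3.05 mas = 327.9 pc
M = m − 5 log₁₀ d + 5 = 3.52 − 5·2.5157 + 5 = -4.059
M − M_☉ = -4.059 − 4.83 = -8.889
L/L_☉ = 10^(−0.4 × -8.889) = 3593

L/L_☉ ≈ 3590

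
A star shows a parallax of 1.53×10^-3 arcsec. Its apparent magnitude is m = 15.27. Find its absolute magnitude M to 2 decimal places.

d = 1/p = 1/1.53×10^-3″ = 653.6 pc
5 log₁₀(d/10 pc) = 5 log₁₀(653.6) − 5 = 9.077
M = m − 5 log₁₀(d/10) = 15.27 − 9.077 = 6.193

M ≈ 6.19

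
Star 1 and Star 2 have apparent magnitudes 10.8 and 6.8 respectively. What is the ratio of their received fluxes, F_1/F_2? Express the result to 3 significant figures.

F_1/F_2 ≈ 0.0251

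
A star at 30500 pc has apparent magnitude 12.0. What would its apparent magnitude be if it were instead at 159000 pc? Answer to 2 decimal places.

Flux ∝ 1/d², so Δm = 5 log₁₀(d₂/d₁) = 5 log₁₀(159000/30500) = 3.585
m₂ = m₁ + Δm = 12.0 + (3.585) = 15.585

m ≈ 15.59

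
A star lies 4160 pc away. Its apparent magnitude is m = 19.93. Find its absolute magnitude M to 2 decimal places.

5 log₁₀(d/10 pc) = 5 log₁₀(4160) − 5 = 13.095
M = m − 5 log₁₀(d/10) = 19.93 − 13.095 = 6.835

M ≈ 6.83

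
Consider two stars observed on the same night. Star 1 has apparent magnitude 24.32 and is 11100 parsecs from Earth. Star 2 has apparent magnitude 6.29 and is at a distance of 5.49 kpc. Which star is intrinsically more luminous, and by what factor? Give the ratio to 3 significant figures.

Star 2 is more luminous, by a factor of 3.99×10^6.

Star 1: M = m − 5 log₁₀ d + 5 = 24.32 − 5·4.0453 + 5 = 9.093
Star 2: d = 5.49 kpc = 5490 pc
Star 2: M = m − 5 log₁₀ d + 5 = 6.29 − 5·3.7396 + 5 = -7.408
ΔM = M_1 − M_2 = 9.093 − (-7.408) = 16.501; smaller M is more luminous → Star 2.
L ratio = 10^(0.4 |ΔM|) = 10^6.600 = 3.986×10^6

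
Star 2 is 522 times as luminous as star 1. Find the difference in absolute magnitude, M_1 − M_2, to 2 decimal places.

Pogson: ΔM = −2.5 log₁₀(ratio) = −2.5 log₁₀(522) = −2.5 × 2.7177 = -6.794
Star 2 is brighter so has the smaller magnitude: M_1 − M_2 is positive.

M_1 − M_2 ≈ 6.79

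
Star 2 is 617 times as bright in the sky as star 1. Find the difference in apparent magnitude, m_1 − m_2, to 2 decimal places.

m_1 − m_2 ≈ 6.98

Pogson: Δm = −2.5 log₁₀(ratio) = −2.5 log₁₀(617) = −2.5 × 2.7903 = -6.976
Star 2 is brighter so has the smaller magnitude: m_1 − m_2 is positive.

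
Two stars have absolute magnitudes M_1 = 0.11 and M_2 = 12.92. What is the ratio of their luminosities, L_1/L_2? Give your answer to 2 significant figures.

L_1/L_2 ≈ 130000

ΔM = M_1 − M_2 = -12.81
L_1/L_2 = 10^(−0.4 ΔM) = 10^5.124 = 133000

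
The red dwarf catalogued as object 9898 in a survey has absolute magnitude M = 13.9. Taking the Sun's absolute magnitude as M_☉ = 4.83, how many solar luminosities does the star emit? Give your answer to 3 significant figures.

M − M_☉ = 13.9 − 4.83 = 9.070
L/L_☉ = 10^(−0.4 (M − M_☉)) = 10^-3.628 = 2.355×10^-4

L/L_☉ ≈ 2.36×10^-4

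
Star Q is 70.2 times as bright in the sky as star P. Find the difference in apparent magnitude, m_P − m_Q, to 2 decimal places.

Pogson: Δm = −2.5 log₁₀(ratio) = −2.5 log₁₀(70.2) = −2.5 × 1.8463 = -4.616
Star Q is brighter so has the smaller magnitude: m_P − m_Q is positive.

m_P − m_Q ≈ 4.62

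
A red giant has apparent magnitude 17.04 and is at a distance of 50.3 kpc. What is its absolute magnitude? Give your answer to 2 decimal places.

d = 50.3 kpc = 50300 pc
5 log₁₀(d/10 pc) = 5 log₁₀(50300) − 5 = 18.508
M = m − 5 log₁₀(d/10) = 17.04 − 18.508 = -1.468

M ≈ -1.47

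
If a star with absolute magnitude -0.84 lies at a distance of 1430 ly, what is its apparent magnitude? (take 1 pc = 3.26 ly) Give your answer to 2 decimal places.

m ≈ 7.37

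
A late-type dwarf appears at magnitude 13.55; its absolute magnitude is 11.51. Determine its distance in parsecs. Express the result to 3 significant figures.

μ = m − M = 2.040
m − M = 5 log₁₀ d − 5
log₁₀ d = (m − M)/5 + 1 = 1.4080
d = 10^1.4080 = 25.59 pc

d ≈ 25.6 pc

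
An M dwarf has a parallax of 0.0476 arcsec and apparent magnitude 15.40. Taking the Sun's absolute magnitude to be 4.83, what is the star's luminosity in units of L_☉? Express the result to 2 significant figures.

L/L_☉ ≈ 2.6×10^-4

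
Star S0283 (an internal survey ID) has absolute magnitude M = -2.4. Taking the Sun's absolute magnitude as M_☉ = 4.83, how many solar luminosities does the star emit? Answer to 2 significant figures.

L/L_☉ ≈ 780

M − M_☉ = -2.4 − 4.83 = -7.230
L/L_☉ = 10^(−0.4 (M − M_☉)) = 10^2.892 = 779.8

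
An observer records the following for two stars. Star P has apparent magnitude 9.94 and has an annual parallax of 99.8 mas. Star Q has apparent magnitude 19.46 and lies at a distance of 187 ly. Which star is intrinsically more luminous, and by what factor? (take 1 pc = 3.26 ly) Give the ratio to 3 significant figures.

Star P: p = 99.8 mas = 0.0998″ → d = 1/p = 10.02 pc
Star P: M = m − 5 log₁₀ d + 5 = 9.94 − 5·1.0009 + 5 = 9.936
Star Q: d = 187 ly / 3.26 = 57.36 pc
Star Q: M = m − 5 log₁₀ d + 5 = 19.46 − 5·1.7586 + 5 = 15.667
ΔM = M_P − M_Q = 9.936 − (15.667) = -5.731; smaller M is more luminous → Star P.
L ratio = 10^(0.4 |ΔM|) = 10^2.292 = 196.1

Star P is more luminous, by a factor of 196.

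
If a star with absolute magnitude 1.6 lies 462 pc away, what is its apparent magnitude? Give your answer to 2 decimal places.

m = M + 5 log₁₀ d − 5 = 1.6 + 5·2.6646 − 5 = 9.923

m ≈ 9.92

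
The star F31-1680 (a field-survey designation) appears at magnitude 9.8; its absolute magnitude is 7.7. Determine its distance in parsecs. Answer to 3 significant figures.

d ≈ 26.3 pc

Distance modulus: m − M = 9.8 − (7.7) = 2.100
m − M = 5 log₁₀ d − 5
log₁₀ d = (m − M)/5 + 1 = 1.4200
d = 10^1.4200 = 26.30 pc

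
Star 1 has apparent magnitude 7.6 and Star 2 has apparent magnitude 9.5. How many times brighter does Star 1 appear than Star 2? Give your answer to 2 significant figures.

Magnitude difference = -1.9
Flux ratio = 10^(−0.4 Δm) = 10^(−0.4 × -1.9) = 10^0.760 = 5.754

5.8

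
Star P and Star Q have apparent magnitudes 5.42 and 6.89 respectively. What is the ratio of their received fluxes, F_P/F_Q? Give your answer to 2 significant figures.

Magnitude difference = -1.47
Flux ratio = 10^(−0.4 Δm) = 10^(−0.4 × -1.47) = 10^0.588 = 3.873

F_P/F_Q ≈ 3.9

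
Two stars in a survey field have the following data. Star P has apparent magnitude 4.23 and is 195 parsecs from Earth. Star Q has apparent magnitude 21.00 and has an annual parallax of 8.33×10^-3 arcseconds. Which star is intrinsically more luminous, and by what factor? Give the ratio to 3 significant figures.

Star P is more luminous, by a factor of 1.35×10^7.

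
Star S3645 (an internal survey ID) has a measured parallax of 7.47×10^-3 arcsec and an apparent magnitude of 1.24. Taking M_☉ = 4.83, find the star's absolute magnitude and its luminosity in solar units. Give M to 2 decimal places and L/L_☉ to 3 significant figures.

d = 1/p = 1/7.47×10^-3″ = 133.9 pc
M = m − 5 log₁₀ d + 5 = 1.24 − 5·2.1267 + 5 = -4.393
M − M_☉ = -4.393 − 4.83 = -9.223
L/L_☉ = 10^(−0.4 × -9.223) = 4891

M ≈ -4.39; L/L_☉ ≈ 4890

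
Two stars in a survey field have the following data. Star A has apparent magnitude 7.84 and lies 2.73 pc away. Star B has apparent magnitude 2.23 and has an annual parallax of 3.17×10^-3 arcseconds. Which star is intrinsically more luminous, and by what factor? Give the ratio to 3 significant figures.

Star A: M = m − 5 log₁₀ d + 5 = 7.84 − 5·0.4362 + 5 = 10.659
Star B: d = 1/p = 1/3.17×10^-3″ = 315.5 pc
Star B: M = m − 5 log₁₀ d + 5 = 2.23 − 5·2.4989 + 5 = -5.265
ΔM = M_A − M_B = 10.659 − (-5.265) = 15.924; smaller M is more luminous → Star B.
L ratio = 10^(0.4 |ΔM|) = 10^6.370 = 2.342×10^6

Star B is more luminous, by a factor of 2.34×10^6.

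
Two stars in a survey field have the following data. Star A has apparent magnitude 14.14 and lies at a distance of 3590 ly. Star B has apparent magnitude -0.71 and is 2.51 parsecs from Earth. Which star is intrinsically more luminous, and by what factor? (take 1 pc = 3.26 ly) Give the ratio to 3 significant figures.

Star B is more luminous, by a factor of 4.52.

Star A: d = 3590 ly / 3.26 = 1101 pc
Star A: M = m − 5 log₁₀ d + 5 = 14.14 − 5·3.0419 + 5 = 3.931
Star B: M = m − 5 log₁₀ d + 5 = -0.71 − 5·0.3997 + 5 = 2.292
ΔM = M_A − M_B = 3.931 − (2.292) = 1.639; smaller M is more luminous → Star B.
L ratio = 10^(0.4 |ΔM|) = 10^0.656 = 4.525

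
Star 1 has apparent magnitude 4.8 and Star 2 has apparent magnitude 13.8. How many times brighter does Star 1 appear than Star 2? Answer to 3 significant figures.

3980

Δm = 4.8 − (13.8) = -9.0
Flux ratio = 10^(−0.4 Δm) = 10^(−0.4 × -9.0) = 10^3.600 = 3981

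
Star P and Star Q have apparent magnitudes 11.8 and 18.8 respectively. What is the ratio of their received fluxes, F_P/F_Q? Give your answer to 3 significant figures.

Magnitude difference = -7.0
Flux ratio = 10^(−0.4 Δm) = 10^(−0.4 × -7.0) = 10^2.800 = 631.0

F_P/F_Q ≈ 631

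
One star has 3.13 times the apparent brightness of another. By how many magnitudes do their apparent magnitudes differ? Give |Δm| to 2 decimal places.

Pogson: Δm = −2.5 log₁₀(ratio) = −2.5 log₁₀(3.13) = −2.5 × 0.4955 = -1.239

|Δm| ≈ 1.24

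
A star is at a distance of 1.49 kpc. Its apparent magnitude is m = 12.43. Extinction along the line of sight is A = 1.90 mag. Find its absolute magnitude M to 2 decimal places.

M ≈ -0.34

d = 1.49 kpc = 1490 pc
5 log₁₀(d/10 pc) = 5 log₁₀(1490) − 5 = 10.866
M = m − 5 log₁₀(d/10) − A = 12.43 − 10.866 − 1.90 = -0.336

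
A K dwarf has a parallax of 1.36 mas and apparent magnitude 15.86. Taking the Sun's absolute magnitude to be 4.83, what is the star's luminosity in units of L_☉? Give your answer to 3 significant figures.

L/L_☉ ≈ 0.209

d = 1/p = 1000/1.36 mas = 735.3 pc
M = m − 5 log₁₀ d + 5 = 15.86 − 5·2.8665 + 5 = 6.528
M − M_☉ = 6.528 − 4.83 = 1.698
L/L_☉ = 10^(−0.4 × 1.698) = 0.2094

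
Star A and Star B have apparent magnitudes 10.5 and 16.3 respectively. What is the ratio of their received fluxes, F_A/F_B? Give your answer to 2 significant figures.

Δm = 10.5 − (16.3) = -5.8
Flux ratio = 10^(−0.4 Δm) = 10^(−0.4 × -5.8) = 10^2.320 = 208.9

F_A/F_B ≈ 210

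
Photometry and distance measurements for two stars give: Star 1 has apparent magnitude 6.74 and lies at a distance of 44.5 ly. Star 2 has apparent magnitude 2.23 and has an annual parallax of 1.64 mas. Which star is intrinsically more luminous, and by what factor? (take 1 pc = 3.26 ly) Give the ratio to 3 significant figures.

Star 2 is more luminous, by a factor of 127000.

Star 1: d = 44.5 ly / 3.26 = 13.65 pc
Star 1: M = m − 5 log₁₀ d + 5 = 6.74 − 5·1.1351 + 5 = 6.064
Star 2: p = 1.64 mas = 1.64×10^-3″ → d = 1/p = 609.8 pc
Star 2: M = m − 5 log₁₀ d + 5 = 2.23 − 5·2.7852 + 5 = -6.696
ΔM = M_1 − M_2 = 6.064 − (-6.696) = 12.760; smaller M is more luminous → Star 2.
L ratio = 10^(0.4 |ΔM|) = 10^5.104 = 127100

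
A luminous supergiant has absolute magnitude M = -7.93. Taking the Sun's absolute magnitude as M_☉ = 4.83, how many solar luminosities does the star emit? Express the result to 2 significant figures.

L/L_☉ ≈ 130000

M − M_☉ = -7.93 − 4.83 = -12.760
L/L_☉ = 10^(−0.4 (M − M_☉)) = 10^5.104 = 127100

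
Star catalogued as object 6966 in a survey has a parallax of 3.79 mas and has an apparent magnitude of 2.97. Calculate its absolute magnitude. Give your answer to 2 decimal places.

p = 3.79 mas = 3.79×10^-3″ → d = 1/p = 263.9 pc
5 log₁₀(d/10 pc) = 5 log₁₀(263.9) − 5 = 7.107
M = m − 5 log₁₀(d/10) = 2.97 − 7.107 = -4.137

M ≈ -4.14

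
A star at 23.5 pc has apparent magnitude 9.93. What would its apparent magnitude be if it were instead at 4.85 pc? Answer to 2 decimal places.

Flux ∝ 1/d², so Δm = 5 log₁₀(d₂/d₁) = 5 log₁₀(4.85/23.5) = -3.427
m₂ = m₁ + Δm = 9.93 + (-3.427) = 6.503

m ≈ 6.50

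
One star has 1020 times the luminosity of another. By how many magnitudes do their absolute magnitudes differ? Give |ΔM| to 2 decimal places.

|ΔM| ≈ 7.52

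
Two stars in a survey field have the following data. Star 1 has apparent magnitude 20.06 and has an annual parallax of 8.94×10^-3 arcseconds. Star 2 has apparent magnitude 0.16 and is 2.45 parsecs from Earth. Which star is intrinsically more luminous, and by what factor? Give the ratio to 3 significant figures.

Star 1: d = 1/p = 1/8.94×10^-3″ = 111.9 pc
Star 1: M = m − 5 log₁₀ d + 5 = 20.06 − 5·2.0487 + 5 = 14.817
Star 2: M = m − 5 log₁₀ d + 5 = 0.16 − 5·0.3892 + 5 = 3.214
ΔM = M_1 − M_2 = 14.817 − (3.214) = 11.603; smaller M is more luminous → Star 2.
L ratio = 10^(0.4 |ΔM|) = 10^4.641 = 43750

Star 2 is more luminous, by a factor of 43800.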